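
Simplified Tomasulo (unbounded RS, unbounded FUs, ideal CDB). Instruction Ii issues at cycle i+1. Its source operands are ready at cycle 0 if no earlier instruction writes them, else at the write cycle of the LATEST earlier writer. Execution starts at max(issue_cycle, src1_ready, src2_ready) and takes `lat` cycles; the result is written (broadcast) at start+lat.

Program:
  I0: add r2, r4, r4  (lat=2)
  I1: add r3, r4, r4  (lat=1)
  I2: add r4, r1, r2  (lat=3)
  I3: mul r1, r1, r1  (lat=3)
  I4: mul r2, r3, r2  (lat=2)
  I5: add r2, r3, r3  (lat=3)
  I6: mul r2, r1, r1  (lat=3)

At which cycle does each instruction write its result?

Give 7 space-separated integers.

I0 add r2: issue@1 deps=(None,None) exec_start@1 write@3
I1 add r3: issue@2 deps=(None,None) exec_start@2 write@3
I2 add r4: issue@3 deps=(None,0) exec_start@3 write@6
I3 mul r1: issue@4 deps=(None,None) exec_start@4 write@7
I4 mul r2: issue@5 deps=(1,0) exec_start@5 write@7
I5 add r2: issue@6 deps=(1,1) exec_start@6 write@9
I6 mul r2: issue@7 deps=(3,3) exec_start@7 write@10

Answer: 3 3 6 7 7 9 10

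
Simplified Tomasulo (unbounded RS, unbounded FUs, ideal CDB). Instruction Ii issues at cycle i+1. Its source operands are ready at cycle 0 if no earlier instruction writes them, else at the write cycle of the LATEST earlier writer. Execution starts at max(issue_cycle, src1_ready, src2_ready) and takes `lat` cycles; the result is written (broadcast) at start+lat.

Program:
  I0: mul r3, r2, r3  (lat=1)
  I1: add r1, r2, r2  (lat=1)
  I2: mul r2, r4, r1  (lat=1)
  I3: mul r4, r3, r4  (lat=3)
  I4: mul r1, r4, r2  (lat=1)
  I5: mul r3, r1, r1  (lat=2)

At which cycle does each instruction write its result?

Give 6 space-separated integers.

I0 mul r3: issue@1 deps=(None,None) exec_start@1 write@2
I1 add r1: issue@2 deps=(None,None) exec_start@2 write@3
I2 mul r2: issue@3 deps=(None,1) exec_start@3 write@4
I3 mul r4: issue@4 deps=(0,None) exec_start@4 write@7
I4 mul r1: issue@5 deps=(3,2) exec_start@7 write@8
I5 mul r3: issue@6 deps=(4,4) exec_start@8 write@10

Answer: 2 3 4 7 8 10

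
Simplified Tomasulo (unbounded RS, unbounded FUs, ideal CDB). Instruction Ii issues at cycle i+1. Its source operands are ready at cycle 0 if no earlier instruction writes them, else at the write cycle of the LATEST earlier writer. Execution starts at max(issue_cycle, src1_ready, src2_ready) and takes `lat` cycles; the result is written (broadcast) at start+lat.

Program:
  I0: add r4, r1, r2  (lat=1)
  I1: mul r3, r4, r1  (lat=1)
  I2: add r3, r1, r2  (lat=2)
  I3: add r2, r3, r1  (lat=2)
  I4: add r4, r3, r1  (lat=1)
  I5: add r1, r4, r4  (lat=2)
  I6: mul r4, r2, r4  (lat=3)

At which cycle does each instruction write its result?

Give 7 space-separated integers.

I0 add r4: issue@1 deps=(None,None) exec_start@1 write@2
I1 mul r3: issue@2 deps=(0,None) exec_start@2 write@3
I2 add r3: issue@3 deps=(None,None) exec_start@3 write@5
I3 add r2: issue@4 deps=(2,None) exec_start@5 write@7
I4 add r4: issue@5 deps=(2,None) exec_start@5 write@6
I5 add r1: issue@6 deps=(4,4) exec_start@6 write@8
I6 mul r4: issue@7 deps=(3,4) exec_start@7 write@10

Answer: 2 3 5 7 6 8 10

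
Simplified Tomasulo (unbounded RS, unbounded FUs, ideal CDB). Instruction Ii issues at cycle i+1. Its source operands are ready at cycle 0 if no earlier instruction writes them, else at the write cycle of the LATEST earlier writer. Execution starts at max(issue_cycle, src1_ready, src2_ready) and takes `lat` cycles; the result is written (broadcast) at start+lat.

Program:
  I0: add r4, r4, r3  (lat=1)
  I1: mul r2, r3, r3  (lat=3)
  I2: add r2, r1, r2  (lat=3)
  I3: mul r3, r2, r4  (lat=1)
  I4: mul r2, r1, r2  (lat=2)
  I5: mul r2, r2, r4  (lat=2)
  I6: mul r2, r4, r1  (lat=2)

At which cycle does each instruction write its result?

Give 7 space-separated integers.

Answer: 2 5 8 9 10 12 9

Derivation:
I0 add r4: issue@1 deps=(None,None) exec_start@1 write@2
I1 mul r2: issue@2 deps=(None,None) exec_start@2 write@5
I2 add r2: issue@3 deps=(None,1) exec_start@5 write@8
I3 mul r3: issue@4 deps=(2,0) exec_start@8 write@9
I4 mul r2: issue@5 deps=(None,2) exec_start@8 write@10
I5 mul r2: issue@6 deps=(4,0) exec_start@10 write@12
I6 mul r2: issue@7 deps=(0,None) exec_start@7 write@9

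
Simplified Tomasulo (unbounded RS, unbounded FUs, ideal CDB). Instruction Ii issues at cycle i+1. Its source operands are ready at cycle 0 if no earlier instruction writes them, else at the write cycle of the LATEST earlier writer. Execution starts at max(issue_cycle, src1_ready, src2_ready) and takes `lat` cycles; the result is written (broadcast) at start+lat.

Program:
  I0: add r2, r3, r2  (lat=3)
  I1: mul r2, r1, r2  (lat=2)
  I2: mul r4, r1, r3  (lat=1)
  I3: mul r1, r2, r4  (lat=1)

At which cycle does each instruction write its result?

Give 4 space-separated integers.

I0 add r2: issue@1 deps=(None,None) exec_start@1 write@4
I1 mul r2: issue@2 deps=(None,0) exec_start@4 write@6
I2 mul r4: issue@3 deps=(None,None) exec_start@3 write@4
I3 mul r1: issue@4 deps=(1,2) exec_start@6 write@7

Answer: 4 6 4 7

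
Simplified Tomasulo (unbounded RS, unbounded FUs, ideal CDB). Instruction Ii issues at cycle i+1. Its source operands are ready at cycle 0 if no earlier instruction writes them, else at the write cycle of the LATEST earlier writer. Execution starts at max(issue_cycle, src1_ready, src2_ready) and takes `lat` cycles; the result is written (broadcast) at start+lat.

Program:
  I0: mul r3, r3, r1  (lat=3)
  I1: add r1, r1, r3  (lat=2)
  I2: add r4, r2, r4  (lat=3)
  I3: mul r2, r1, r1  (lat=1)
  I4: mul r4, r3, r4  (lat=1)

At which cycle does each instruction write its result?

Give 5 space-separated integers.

I0 mul r3: issue@1 deps=(None,None) exec_start@1 write@4
I1 add r1: issue@2 deps=(None,0) exec_start@4 write@6
I2 add r4: issue@3 deps=(None,None) exec_start@3 write@6
I3 mul r2: issue@4 deps=(1,1) exec_start@6 write@7
I4 mul r4: issue@5 deps=(0,2) exec_start@6 write@7

Answer: 4 6 6 7 7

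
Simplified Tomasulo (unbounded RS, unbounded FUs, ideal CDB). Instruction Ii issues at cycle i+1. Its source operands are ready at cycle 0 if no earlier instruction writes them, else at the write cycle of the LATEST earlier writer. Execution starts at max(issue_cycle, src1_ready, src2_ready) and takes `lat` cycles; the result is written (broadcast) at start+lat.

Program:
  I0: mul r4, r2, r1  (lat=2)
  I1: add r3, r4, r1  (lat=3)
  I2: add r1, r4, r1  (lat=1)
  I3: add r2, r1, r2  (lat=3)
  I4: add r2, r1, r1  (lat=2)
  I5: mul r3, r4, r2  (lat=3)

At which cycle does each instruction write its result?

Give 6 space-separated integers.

Answer: 3 6 4 7 7 10

Derivation:
I0 mul r4: issue@1 deps=(None,None) exec_start@1 write@3
I1 add r3: issue@2 deps=(0,None) exec_start@3 write@6
I2 add r1: issue@3 deps=(0,None) exec_start@3 write@4
I3 add r2: issue@4 deps=(2,None) exec_start@4 write@7
I4 add r2: issue@5 deps=(2,2) exec_start@5 write@7
I5 mul r3: issue@6 deps=(0,4) exec_start@7 write@10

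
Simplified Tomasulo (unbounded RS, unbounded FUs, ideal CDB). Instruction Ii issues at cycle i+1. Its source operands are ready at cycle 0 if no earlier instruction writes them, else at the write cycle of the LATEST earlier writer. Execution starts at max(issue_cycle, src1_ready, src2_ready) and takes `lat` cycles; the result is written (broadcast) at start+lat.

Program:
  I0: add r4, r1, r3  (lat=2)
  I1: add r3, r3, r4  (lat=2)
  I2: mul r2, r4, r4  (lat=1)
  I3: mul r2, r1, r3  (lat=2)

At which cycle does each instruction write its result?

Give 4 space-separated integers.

Answer: 3 5 4 7

Derivation:
I0 add r4: issue@1 deps=(None,None) exec_start@1 write@3
I1 add r3: issue@2 deps=(None,0) exec_start@3 write@5
I2 mul r2: issue@3 deps=(0,0) exec_start@3 write@4
I3 mul r2: issue@4 deps=(None,1) exec_start@5 write@7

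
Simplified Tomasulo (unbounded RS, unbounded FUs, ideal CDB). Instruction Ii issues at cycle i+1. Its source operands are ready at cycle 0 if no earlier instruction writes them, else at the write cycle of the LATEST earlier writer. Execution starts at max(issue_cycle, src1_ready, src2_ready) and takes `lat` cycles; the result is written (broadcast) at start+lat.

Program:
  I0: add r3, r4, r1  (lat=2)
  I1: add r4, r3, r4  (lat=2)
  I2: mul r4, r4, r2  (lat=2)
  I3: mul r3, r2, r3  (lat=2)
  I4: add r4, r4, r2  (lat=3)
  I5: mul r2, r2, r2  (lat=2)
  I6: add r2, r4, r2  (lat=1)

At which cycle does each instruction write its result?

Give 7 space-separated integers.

I0 add r3: issue@1 deps=(None,None) exec_start@1 write@3
I1 add r4: issue@2 deps=(0,None) exec_start@3 write@5
I2 mul r4: issue@3 deps=(1,None) exec_start@5 write@7
I3 mul r3: issue@4 deps=(None,0) exec_start@4 write@6
I4 add r4: issue@5 deps=(2,None) exec_start@7 write@10
I5 mul r2: issue@6 deps=(None,None) exec_start@6 write@8
I6 add r2: issue@7 deps=(4,5) exec_start@10 write@11

Answer: 3 5 7 6 10 8 11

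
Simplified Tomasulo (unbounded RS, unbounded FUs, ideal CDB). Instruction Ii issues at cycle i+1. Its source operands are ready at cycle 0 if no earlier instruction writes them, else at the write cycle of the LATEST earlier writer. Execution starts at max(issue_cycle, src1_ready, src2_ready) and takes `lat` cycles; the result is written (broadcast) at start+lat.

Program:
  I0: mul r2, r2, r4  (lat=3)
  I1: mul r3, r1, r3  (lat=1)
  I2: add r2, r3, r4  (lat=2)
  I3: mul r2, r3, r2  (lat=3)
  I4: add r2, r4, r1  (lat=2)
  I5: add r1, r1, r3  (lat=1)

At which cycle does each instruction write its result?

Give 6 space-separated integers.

I0 mul r2: issue@1 deps=(None,None) exec_start@1 write@4
I1 mul r3: issue@2 deps=(None,None) exec_start@2 write@3
I2 add r2: issue@3 deps=(1,None) exec_start@3 write@5
I3 mul r2: issue@4 deps=(1,2) exec_start@5 write@8
I4 add r2: issue@5 deps=(None,None) exec_start@5 write@7
I5 add r1: issue@6 deps=(None,1) exec_start@6 write@7

Answer: 4 3 5 8 7 7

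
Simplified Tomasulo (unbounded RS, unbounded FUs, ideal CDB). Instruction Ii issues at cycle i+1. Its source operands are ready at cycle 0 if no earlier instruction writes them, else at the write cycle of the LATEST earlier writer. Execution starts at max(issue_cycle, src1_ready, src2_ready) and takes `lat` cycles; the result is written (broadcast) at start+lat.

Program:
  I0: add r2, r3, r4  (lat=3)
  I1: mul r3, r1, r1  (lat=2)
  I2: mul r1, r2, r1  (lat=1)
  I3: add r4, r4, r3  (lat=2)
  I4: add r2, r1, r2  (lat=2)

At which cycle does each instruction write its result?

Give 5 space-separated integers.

I0 add r2: issue@1 deps=(None,None) exec_start@1 write@4
I1 mul r3: issue@2 deps=(None,None) exec_start@2 write@4
I2 mul r1: issue@3 deps=(0,None) exec_start@4 write@5
I3 add r4: issue@4 deps=(None,1) exec_start@4 write@6
I4 add r2: issue@5 deps=(2,0) exec_start@5 write@7

Answer: 4 4 5 6 7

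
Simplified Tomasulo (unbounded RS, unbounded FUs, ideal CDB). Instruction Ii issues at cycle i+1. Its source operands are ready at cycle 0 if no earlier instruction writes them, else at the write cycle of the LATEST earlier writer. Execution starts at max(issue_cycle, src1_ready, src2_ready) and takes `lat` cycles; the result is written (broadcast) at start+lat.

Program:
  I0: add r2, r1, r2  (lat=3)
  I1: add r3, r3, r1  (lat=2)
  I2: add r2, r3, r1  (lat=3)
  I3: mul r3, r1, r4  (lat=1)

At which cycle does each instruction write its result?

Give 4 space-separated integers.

Answer: 4 4 7 5

Derivation:
I0 add r2: issue@1 deps=(None,None) exec_start@1 write@4
I1 add r3: issue@2 deps=(None,None) exec_start@2 write@4
I2 add r2: issue@3 deps=(1,None) exec_start@4 write@7
I3 mul r3: issue@4 deps=(None,None) exec_start@4 write@5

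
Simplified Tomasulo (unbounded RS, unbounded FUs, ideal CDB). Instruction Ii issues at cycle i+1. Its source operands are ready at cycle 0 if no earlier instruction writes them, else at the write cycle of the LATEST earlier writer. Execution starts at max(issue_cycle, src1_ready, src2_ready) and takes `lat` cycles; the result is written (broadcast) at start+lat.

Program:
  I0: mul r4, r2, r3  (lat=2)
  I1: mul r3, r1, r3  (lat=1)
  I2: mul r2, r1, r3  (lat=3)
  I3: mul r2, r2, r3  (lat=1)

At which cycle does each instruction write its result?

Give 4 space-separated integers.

Answer: 3 3 6 7

Derivation:
I0 mul r4: issue@1 deps=(None,None) exec_start@1 write@3
I1 mul r3: issue@2 deps=(None,None) exec_start@2 write@3
I2 mul r2: issue@3 deps=(None,1) exec_start@3 write@6
I3 mul r2: issue@4 deps=(2,1) exec_start@6 write@7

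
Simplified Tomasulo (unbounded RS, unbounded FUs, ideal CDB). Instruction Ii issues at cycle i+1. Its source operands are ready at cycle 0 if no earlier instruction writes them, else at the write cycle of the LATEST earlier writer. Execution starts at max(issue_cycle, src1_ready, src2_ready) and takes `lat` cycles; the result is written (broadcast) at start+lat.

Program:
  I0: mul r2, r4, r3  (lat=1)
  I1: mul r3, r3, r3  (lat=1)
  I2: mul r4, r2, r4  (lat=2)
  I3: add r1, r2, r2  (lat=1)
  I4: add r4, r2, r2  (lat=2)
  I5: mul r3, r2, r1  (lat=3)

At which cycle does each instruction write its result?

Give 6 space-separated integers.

I0 mul r2: issue@1 deps=(None,None) exec_start@1 write@2
I1 mul r3: issue@2 deps=(None,None) exec_start@2 write@3
I2 mul r4: issue@3 deps=(0,None) exec_start@3 write@5
I3 add r1: issue@4 deps=(0,0) exec_start@4 write@5
I4 add r4: issue@5 deps=(0,0) exec_start@5 write@7
I5 mul r3: issue@6 deps=(0,3) exec_start@6 write@9

Answer: 2 3 5 5 7 9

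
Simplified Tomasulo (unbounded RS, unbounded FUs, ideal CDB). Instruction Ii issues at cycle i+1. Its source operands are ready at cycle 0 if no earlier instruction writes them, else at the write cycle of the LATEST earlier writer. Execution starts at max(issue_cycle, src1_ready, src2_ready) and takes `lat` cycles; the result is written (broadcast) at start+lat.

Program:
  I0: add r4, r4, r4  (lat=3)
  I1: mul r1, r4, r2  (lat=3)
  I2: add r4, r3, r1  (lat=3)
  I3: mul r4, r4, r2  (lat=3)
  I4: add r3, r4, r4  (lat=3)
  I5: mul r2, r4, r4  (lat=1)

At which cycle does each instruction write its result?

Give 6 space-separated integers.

Answer: 4 7 10 13 16 14

Derivation:
I0 add r4: issue@1 deps=(None,None) exec_start@1 write@4
I1 mul r1: issue@2 deps=(0,None) exec_start@4 write@7
I2 add r4: issue@3 deps=(None,1) exec_start@7 write@10
I3 mul r4: issue@4 deps=(2,None) exec_start@10 write@13
I4 add r3: issue@5 deps=(3,3) exec_start@13 write@16
I5 mul r2: issue@6 deps=(3,3) exec_start@13 write@14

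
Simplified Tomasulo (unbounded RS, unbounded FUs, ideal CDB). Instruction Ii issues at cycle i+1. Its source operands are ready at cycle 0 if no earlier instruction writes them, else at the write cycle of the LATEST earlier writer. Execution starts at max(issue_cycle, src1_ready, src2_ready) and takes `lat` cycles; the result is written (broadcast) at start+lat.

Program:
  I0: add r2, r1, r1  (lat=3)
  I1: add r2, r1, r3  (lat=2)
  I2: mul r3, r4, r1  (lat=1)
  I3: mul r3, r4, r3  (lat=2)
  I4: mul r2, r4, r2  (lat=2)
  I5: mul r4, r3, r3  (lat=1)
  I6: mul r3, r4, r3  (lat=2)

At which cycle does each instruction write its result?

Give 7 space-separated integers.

I0 add r2: issue@1 deps=(None,None) exec_start@1 write@4
I1 add r2: issue@2 deps=(None,None) exec_start@2 write@4
I2 mul r3: issue@3 deps=(None,None) exec_start@3 write@4
I3 mul r3: issue@4 deps=(None,2) exec_start@4 write@6
I4 mul r2: issue@5 deps=(None,1) exec_start@5 write@7
I5 mul r4: issue@6 deps=(3,3) exec_start@6 write@7
I6 mul r3: issue@7 deps=(5,3) exec_start@7 write@9

Answer: 4 4 4 6 7 7 9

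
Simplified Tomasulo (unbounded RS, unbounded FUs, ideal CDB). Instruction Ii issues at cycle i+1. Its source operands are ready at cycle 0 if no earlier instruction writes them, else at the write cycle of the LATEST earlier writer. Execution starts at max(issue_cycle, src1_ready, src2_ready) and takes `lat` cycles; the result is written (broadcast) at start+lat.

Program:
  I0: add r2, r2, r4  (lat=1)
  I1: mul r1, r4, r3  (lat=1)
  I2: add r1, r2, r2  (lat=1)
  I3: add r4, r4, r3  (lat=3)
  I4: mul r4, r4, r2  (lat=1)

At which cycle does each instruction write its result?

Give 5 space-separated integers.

I0 add r2: issue@1 deps=(None,None) exec_start@1 write@2
I1 mul r1: issue@2 deps=(None,None) exec_start@2 write@3
I2 add r1: issue@3 deps=(0,0) exec_start@3 write@4
I3 add r4: issue@4 deps=(None,None) exec_start@4 write@7
I4 mul r4: issue@5 deps=(3,0) exec_start@7 write@8

Answer: 2 3 4 7 8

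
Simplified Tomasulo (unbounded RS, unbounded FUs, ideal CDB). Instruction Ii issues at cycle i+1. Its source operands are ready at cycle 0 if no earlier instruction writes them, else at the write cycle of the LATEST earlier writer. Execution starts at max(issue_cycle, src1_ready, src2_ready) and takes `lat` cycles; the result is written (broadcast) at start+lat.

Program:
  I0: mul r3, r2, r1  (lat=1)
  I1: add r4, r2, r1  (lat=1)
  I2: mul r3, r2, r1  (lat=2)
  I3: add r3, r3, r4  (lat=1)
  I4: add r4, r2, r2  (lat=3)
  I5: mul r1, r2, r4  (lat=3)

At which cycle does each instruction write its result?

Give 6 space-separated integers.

I0 mul r3: issue@1 deps=(None,None) exec_start@1 write@2
I1 add r4: issue@2 deps=(None,None) exec_start@2 write@3
I2 mul r3: issue@3 deps=(None,None) exec_start@3 write@5
I3 add r3: issue@4 deps=(2,1) exec_start@5 write@6
I4 add r4: issue@5 deps=(None,None) exec_start@5 write@8
I5 mul r1: issue@6 deps=(None,4) exec_start@8 write@11

Answer: 2 3 5 6 8 11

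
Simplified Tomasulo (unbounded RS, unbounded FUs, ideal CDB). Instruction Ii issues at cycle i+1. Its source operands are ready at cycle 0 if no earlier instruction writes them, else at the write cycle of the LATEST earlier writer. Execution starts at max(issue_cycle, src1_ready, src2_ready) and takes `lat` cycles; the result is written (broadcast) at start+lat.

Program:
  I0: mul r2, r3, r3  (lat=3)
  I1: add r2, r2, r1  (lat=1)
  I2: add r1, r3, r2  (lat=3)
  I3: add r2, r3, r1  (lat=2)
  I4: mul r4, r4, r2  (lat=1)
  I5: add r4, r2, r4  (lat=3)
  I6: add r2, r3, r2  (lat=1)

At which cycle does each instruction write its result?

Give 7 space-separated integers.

I0 mul r2: issue@1 deps=(None,None) exec_start@1 write@4
I1 add r2: issue@2 deps=(0,None) exec_start@4 write@5
I2 add r1: issue@3 deps=(None,1) exec_start@5 write@8
I3 add r2: issue@4 deps=(None,2) exec_start@8 write@10
I4 mul r4: issue@5 deps=(None,3) exec_start@10 write@11
I5 add r4: issue@6 deps=(3,4) exec_start@11 write@14
I6 add r2: issue@7 deps=(None,3) exec_start@10 write@11

Answer: 4 5 8 10 11 14 11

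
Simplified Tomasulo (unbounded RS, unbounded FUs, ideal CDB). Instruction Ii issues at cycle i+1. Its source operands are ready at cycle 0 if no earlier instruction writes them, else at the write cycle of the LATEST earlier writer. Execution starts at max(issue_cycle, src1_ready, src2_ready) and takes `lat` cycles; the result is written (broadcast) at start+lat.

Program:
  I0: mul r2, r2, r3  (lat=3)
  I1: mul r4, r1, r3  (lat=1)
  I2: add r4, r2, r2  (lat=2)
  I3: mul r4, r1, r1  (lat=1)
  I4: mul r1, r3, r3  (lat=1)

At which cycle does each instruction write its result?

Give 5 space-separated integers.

Answer: 4 3 6 5 6

Derivation:
I0 mul r2: issue@1 deps=(None,None) exec_start@1 write@4
I1 mul r4: issue@2 deps=(None,None) exec_start@2 write@3
I2 add r4: issue@3 deps=(0,0) exec_start@4 write@6
I3 mul r4: issue@4 deps=(None,None) exec_start@4 write@5
I4 mul r1: issue@5 deps=(None,None) exec_start@5 write@6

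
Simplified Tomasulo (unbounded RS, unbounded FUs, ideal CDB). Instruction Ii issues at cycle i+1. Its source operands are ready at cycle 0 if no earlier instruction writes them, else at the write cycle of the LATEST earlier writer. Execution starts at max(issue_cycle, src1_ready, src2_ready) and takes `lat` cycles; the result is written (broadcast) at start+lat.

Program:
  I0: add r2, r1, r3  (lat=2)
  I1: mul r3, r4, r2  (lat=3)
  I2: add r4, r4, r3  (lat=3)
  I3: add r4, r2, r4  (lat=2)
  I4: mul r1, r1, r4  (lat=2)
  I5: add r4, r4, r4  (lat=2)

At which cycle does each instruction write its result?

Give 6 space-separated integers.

Answer: 3 6 9 11 13 13

Derivation:
I0 add r2: issue@1 deps=(None,None) exec_start@1 write@3
I1 mul r3: issue@2 deps=(None,0) exec_start@3 write@6
I2 add r4: issue@3 deps=(None,1) exec_start@6 write@9
I3 add r4: issue@4 deps=(0,2) exec_start@9 write@11
I4 mul r1: issue@5 deps=(None,3) exec_start@11 write@13
I5 add r4: issue@6 deps=(3,3) exec_start@11 write@13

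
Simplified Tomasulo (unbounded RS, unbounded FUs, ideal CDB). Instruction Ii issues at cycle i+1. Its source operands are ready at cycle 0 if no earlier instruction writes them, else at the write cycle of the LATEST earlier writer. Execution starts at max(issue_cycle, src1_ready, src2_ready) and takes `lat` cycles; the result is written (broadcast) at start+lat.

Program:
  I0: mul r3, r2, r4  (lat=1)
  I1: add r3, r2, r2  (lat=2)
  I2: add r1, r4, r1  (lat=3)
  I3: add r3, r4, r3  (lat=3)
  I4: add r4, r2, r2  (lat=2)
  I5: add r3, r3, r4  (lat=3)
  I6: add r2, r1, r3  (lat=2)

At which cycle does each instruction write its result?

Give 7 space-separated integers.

I0 mul r3: issue@1 deps=(None,None) exec_start@1 write@2
I1 add r3: issue@2 deps=(None,None) exec_start@2 write@4
I2 add r1: issue@3 deps=(None,None) exec_start@3 write@6
I3 add r3: issue@4 deps=(None,1) exec_start@4 write@7
I4 add r4: issue@5 deps=(None,None) exec_start@5 write@7
I5 add r3: issue@6 deps=(3,4) exec_start@7 write@10
I6 add r2: issue@7 deps=(2,5) exec_start@10 write@12

Answer: 2 4 6 7 7 10 12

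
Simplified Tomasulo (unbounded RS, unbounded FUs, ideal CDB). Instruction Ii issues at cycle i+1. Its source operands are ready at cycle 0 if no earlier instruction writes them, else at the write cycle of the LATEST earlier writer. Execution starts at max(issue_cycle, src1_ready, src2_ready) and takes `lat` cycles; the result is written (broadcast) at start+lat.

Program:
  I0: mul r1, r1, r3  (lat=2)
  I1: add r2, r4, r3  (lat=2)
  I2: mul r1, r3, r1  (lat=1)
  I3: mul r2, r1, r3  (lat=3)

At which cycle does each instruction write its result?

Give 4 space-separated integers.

I0 mul r1: issue@1 deps=(None,None) exec_start@1 write@3
I1 add r2: issue@2 deps=(None,None) exec_start@2 write@4
I2 mul r1: issue@3 deps=(None,0) exec_start@3 write@4
I3 mul r2: issue@4 deps=(2,None) exec_start@4 write@7

Answer: 3 4 4 7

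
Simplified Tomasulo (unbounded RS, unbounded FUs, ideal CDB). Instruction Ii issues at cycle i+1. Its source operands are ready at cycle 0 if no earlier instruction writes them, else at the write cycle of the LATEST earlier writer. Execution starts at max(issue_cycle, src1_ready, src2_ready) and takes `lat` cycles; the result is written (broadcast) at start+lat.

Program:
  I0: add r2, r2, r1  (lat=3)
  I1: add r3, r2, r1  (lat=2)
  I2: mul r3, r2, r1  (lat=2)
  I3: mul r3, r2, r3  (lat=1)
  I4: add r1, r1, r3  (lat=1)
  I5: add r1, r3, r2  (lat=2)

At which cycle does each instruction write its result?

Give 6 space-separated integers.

I0 add r2: issue@1 deps=(None,None) exec_start@1 write@4
I1 add r3: issue@2 deps=(0,None) exec_start@4 write@6
I2 mul r3: issue@3 deps=(0,None) exec_start@4 write@6
I3 mul r3: issue@4 deps=(0,2) exec_start@6 write@7
I4 add r1: issue@5 deps=(None,3) exec_start@7 write@8
I5 add r1: issue@6 deps=(3,0) exec_start@7 write@9

Answer: 4 6 6 7 8 9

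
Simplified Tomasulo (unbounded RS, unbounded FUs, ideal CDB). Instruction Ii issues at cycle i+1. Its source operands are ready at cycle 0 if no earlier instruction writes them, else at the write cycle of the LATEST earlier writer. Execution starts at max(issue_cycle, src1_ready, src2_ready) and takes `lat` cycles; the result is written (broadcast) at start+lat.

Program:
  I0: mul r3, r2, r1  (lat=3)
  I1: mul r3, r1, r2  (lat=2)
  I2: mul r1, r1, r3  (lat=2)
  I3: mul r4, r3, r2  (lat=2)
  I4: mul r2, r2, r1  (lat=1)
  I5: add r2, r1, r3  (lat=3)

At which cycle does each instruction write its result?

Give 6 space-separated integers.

Answer: 4 4 6 6 7 9

Derivation:
I0 mul r3: issue@1 deps=(None,None) exec_start@1 write@4
I1 mul r3: issue@2 deps=(None,None) exec_start@2 write@4
I2 mul r1: issue@3 deps=(None,1) exec_start@4 write@6
I3 mul r4: issue@4 deps=(1,None) exec_start@4 write@6
I4 mul r2: issue@5 deps=(None,2) exec_start@6 write@7
I5 add r2: issue@6 deps=(2,1) exec_start@6 write@9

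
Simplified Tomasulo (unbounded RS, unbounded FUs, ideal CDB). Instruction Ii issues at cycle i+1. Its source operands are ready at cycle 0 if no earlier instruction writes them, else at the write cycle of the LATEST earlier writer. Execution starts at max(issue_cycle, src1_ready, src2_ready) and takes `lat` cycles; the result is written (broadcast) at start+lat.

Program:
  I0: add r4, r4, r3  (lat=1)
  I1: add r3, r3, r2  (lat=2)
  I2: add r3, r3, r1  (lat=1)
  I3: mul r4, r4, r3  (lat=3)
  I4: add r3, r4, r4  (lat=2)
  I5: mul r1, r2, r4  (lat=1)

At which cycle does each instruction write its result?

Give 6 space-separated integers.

Answer: 2 4 5 8 10 9

Derivation:
I0 add r4: issue@1 deps=(None,None) exec_start@1 write@2
I1 add r3: issue@2 deps=(None,None) exec_start@2 write@4
I2 add r3: issue@3 deps=(1,None) exec_start@4 write@5
I3 mul r4: issue@4 deps=(0,2) exec_start@5 write@8
I4 add r3: issue@5 deps=(3,3) exec_start@8 write@10
I5 mul r1: issue@6 deps=(None,3) exec_start@8 write@9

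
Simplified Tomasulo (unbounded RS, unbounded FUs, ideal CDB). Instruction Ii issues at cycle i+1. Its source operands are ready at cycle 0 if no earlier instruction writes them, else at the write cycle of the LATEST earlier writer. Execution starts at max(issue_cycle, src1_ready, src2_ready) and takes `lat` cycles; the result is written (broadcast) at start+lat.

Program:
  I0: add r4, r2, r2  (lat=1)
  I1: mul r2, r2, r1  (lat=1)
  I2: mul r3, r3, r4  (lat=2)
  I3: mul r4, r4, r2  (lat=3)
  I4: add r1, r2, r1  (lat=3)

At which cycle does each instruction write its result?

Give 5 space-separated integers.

Answer: 2 3 5 7 8

Derivation:
I0 add r4: issue@1 deps=(None,None) exec_start@1 write@2
I1 mul r2: issue@2 deps=(None,None) exec_start@2 write@3
I2 mul r3: issue@3 deps=(None,0) exec_start@3 write@5
I3 mul r4: issue@4 deps=(0,1) exec_start@4 write@7
I4 add r1: issue@5 deps=(1,None) exec_start@5 write@8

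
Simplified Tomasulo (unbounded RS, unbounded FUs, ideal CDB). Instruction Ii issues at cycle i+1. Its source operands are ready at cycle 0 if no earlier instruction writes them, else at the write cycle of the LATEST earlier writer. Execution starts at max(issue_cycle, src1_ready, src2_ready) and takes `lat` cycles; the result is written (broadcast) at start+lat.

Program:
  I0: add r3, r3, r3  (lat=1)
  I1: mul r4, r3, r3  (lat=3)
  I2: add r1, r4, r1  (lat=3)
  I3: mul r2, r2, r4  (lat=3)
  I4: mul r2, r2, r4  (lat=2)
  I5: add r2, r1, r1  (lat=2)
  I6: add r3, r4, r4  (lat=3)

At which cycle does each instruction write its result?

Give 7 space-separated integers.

I0 add r3: issue@1 deps=(None,None) exec_start@1 write@2
I1 mul r4: issue@2 deps=(0,0) exec_start@2 write@5
I2 add r1: issue@3 deps=(1,None) exec_start@5 write@8
I3 mul r2: issue@4 deps=(None,1) exec_start@5 write@8
I4 mul r2: issue@5 deps=(3,1) exec_start@8 write@10
I5 add r2: issue@6 deps=(2,2) exec_start@8 write@10
I6 add r3: issue@7 deps=(1,1) exec_start@7 write@10

Answer: 2 5 8 8 10 10 10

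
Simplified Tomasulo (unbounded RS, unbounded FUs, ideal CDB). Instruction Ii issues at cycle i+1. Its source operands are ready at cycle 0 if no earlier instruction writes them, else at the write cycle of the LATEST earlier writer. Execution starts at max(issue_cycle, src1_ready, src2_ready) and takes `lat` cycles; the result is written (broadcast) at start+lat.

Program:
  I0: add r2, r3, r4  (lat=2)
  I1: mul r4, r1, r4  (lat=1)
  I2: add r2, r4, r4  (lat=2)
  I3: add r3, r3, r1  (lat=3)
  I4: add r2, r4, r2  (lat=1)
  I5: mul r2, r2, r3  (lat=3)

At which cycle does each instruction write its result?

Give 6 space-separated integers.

I0 add r2: issue@1 deps=(None,None) exec_start@1 write@3
I1 mul r4: issue@2 deps=(None,None) exec_start@2 write@3
I2 add r2: issue@3 deps=(1,1) exec_start@3 write@5
I3 add r3: issue@4 deps=(None,None) exec_start@4 write@7
I4 add r2: issue@5 deps=(1,2) exec_start@5 write@6
I5 mul r2: issue@6 deps=(4,3) exec_start@7 write@10

Answer: 3 3 5 7 6 10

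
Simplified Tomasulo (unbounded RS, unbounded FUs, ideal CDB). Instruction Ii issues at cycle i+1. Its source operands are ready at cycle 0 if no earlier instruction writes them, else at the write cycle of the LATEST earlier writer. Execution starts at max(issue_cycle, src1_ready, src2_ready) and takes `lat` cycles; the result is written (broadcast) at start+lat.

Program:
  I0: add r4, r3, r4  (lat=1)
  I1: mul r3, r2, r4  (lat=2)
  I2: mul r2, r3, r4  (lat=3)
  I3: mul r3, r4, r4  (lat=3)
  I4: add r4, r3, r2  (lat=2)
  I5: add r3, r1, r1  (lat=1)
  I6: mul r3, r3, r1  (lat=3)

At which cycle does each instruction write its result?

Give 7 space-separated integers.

Answer: 2 4 7 7 9 7 10

Derivation:
I0 add r4: issue@1 deps=(None,None) exec_start@1 write@2
I1 mul r3: issue@2 deps=(None,0) exec_start@2 write@4
I2 mul r2: issue@3 deps=(1,0) exec_start@4 write@7
I3 mul r3: issue@4 deps=(0,0) exec_start@4 write@7
I4 add r4: issue@5 deps=(3,2) exec_start@7 write@9
I5 add r3: issue@6 deps=(None,None) exec_start@6 write@7
I6 mul r3: issue@7 deps=(5,None) exec_start@7 write@10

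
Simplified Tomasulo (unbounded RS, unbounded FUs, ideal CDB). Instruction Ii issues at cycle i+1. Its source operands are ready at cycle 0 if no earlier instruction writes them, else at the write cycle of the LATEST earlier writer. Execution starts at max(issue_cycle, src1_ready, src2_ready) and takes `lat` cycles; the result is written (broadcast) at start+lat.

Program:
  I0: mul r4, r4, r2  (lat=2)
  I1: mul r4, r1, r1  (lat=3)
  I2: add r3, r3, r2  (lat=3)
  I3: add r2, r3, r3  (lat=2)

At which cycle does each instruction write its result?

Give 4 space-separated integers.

Answer: 3 5 6 8

Derivation:
I0 mul r4: issue@1 deps=(None,None) exec_start@1 write@3
I1 mul r4: issue@2 deps=(None,None) exec_start@2 write@5
I2 add r3: issue@3 deps=(None,None) exec_start@3 write@6
I3 add r2: issue@4 deps=(2,2) exec_start@6 write@8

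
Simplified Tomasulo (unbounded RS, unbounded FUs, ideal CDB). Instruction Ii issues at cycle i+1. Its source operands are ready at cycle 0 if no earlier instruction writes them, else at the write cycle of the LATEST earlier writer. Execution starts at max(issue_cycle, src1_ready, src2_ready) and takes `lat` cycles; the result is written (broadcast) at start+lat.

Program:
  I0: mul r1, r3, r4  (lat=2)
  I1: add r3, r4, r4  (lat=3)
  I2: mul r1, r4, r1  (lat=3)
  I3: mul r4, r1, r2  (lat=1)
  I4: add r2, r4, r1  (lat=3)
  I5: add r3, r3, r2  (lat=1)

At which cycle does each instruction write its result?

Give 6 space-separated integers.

Answer: 3 5 6 7 10 11

Derivation:
I0 mul r1: issue@1 deps=(None,None) exec_start@1 write@3
I1 add r3: issue@2 deps=(None,None) exec_start@2 write@5
I2 mul r1: issue@3 deps=(None,0) exec_start@3 write@6
I3 mul r4: issue@4 deps=(2,None) exec_start@6 write@7
I4 add r2: issue@5 deps=(3,2) exec_start@7 write@10
I5 add r3: issue@6 deps=(1,4) exec_start@10 write@11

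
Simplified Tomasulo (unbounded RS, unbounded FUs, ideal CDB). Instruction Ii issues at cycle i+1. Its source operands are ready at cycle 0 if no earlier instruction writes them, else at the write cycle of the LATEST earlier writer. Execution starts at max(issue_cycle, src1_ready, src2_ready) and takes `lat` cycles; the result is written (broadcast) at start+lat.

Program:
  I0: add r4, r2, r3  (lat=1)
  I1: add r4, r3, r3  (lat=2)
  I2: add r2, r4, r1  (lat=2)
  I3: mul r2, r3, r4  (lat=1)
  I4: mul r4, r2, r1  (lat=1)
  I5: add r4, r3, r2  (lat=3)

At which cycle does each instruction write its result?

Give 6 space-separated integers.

I0 add r4: issue@1 deps=(None,None) exec_start@1 write@2
I1 add r4: issue@2 deps=(None,None) exec_start@2 write@4
I2 add r2: issue@3 deps=(1,None) exec_start@4 write@6
I3 mul r2: issue@4 deps=(None,1) exec_start@4 write@5
I4 mul r4: issue@5 deps=(3,None) exec_start@5 write@6
I5 add r4: issue@6 deps=(None,3) exec_start@6 write@9

Answer: 2 4 6 5 6 9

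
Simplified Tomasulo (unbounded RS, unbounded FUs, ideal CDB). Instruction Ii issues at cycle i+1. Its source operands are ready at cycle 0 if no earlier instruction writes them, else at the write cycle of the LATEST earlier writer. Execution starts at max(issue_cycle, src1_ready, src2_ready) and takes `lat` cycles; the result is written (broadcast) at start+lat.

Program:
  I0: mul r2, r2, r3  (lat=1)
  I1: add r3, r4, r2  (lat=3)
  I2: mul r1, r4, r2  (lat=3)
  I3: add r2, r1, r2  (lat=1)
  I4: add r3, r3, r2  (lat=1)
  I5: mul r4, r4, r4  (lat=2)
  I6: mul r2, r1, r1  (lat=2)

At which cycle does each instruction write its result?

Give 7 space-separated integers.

I0 mul r2: issue@1 deps=(None,None) exec_start@1 write@2
I1 add r3: issue@2 deps=(None,0) exec_start@2 write@5
I2 mul r1: issue@3 deps=(None,0) exec_start@3 write@6
I3 add r2: issue@4 deps=(2,0) exec_start@6 write@7
I4 add r3: issue@5 deps=(1,3) exec_start@7 write@8
I5 mul r4: issue@6 deps=(None,None) exec_start@6 write@8
I6 mul r2: issue@7 deps=(2,2) exec_start@7 write@9

Answer: 2 5 6 7 8 8 9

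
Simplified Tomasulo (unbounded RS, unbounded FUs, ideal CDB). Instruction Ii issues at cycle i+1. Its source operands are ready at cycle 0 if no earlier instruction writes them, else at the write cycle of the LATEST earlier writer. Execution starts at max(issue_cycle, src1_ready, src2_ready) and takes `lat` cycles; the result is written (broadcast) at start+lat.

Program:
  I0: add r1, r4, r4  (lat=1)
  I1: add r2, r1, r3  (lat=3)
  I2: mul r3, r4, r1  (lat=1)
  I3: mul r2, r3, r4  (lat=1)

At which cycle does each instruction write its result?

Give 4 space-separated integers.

Answer: 2 5 4 5

Derivation:
I0 add r1: issue@1 deps=(None,None) exec_start@1 write@2
I1 add r2: issue@2 deps=(0,None) exec_start@2 write@5
I2 mul r3: issue@3 deps=(None,0) exec_start@3 write@4
I3 mul r2: issue@4 deps=(2,None) exec_start@4 write@5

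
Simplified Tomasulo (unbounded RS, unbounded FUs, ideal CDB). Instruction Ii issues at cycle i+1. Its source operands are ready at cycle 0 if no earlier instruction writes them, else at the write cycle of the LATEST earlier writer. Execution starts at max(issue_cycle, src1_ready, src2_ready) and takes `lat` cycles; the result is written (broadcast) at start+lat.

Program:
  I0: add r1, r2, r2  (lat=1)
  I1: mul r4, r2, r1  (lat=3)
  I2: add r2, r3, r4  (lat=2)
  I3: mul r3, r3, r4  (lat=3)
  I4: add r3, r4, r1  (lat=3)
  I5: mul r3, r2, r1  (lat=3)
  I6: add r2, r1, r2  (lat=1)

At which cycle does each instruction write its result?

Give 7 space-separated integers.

I0 add r1: issue@1 deps=(None,None) exec_start@1 write@2
I1 mul r4: issue@2 deps=(None,0) exec_start@2 write@5
I2 add r2: issue@3 deps=(None,1) exec_start@5 write@7
I3 mul r3: issue@4 deps=(None,1) exec_start@5 write@8
I4 add r3: issue@5 deps=(1,0) exec_start@5 write@8
I5 mul r3: issue@6 deps=(2,0) exec_start@7 write@10
I6 add r2: issue@7 deps=(0,2) exec_start@7 write@8

Answer: 2 5 7 8 8 10 8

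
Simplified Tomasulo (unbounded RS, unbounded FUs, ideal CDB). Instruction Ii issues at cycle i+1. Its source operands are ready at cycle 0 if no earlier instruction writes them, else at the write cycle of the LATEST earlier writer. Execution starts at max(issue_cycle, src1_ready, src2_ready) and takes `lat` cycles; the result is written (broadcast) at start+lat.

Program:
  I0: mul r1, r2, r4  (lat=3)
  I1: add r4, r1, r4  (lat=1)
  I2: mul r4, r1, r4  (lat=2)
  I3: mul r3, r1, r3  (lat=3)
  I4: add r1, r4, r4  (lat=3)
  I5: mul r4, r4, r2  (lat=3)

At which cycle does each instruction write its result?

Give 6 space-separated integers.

I0 mul r1: issue@1 deps=(None,None) exec_start@1 write@4
I1 add r4: issue@2 deps=(0,None) exec_start@4 write@5
I2 mul r4: issue@3 deps=(0,1) exec_start@5 write@7
I3 mul r3: issue@4 deps=(0,None) exec_start@4 write@7
I4 add r1: issue@5 deps=(2,2) exec_start@7 write@10
I5 mul r4: issue@6 deps=(2,None) exec_start@7 write@10

Answer: 4 5 7 7 10 10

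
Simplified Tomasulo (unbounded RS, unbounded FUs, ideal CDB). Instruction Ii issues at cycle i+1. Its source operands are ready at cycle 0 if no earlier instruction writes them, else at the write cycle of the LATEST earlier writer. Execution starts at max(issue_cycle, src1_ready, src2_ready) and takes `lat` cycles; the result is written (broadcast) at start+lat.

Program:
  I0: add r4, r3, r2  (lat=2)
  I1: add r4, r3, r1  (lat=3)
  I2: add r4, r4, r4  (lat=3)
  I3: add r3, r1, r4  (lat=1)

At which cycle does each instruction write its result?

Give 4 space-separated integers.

I0 add r4: issue@1 deps=(None,None) exec_start@1 write@3
I1 add r4: issue@2 deps=(None,None) exec_start@2 write@5
I2 add r4: issue@3 deps=(1,1) exec_start@5 write@8
I3 add r3: issue@4 deps=(None,2) exec_start@8 write@9

Answer: 3 5 8 9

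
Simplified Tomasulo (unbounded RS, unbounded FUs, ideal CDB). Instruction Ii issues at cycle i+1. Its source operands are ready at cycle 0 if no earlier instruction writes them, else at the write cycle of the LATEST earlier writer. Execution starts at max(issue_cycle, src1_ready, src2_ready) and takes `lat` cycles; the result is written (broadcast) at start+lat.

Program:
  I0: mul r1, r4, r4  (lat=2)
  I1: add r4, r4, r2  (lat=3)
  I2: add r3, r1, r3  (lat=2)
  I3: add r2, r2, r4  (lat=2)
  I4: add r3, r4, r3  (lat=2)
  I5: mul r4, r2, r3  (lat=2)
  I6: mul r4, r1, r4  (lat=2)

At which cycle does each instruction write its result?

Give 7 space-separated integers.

I0 mul r1: issue@1 deps=(None,None) exec_start@1 write@3
I1 add r4: issue@2 deps=(None,None) exec_start@2 write@5
I2 add r3: issue@3 deps=(0,None) exec_start@3 write@5
I3 add r2: issue@4 deps=(None,1) exec_start@5 write@7
I4 add r3: issue@5 deps=(1,2) exec_start@5 write@7
I5 mul r4: issue@6 deps=(3,4) exec_start@7 write@9
I6 mul r4: issue@7 deps=(0,5) exec_start@9 write@11

Answer: 3 5 5 7 7 9 11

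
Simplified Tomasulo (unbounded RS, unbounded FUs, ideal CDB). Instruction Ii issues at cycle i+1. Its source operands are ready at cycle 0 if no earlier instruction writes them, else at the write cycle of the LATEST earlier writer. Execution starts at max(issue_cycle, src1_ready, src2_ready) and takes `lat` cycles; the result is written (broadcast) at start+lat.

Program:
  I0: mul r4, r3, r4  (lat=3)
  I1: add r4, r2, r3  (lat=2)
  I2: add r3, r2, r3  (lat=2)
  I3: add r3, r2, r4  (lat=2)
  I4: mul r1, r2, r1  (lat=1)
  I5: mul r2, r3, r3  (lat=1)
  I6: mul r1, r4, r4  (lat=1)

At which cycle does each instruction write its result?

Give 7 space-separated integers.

Answer: 4 4 5 6 6 7 8

Derivation:
I0 mul r4: issue@1 deps=(None,None) exec_start@1 write@4
I1 add r4: issue@2 deps=(None,None) exec_start@2 write@4
I2 add r3: issue@3 deps=(None,None) exec_start@3 write@5
I3 add r3: issue@4 deps=(None,1) exec_start@4 write@6
I4 mul r1: issue@5 deps=(None,None) exec_start@5 write@6
I5 mul r2: issue@6 deps=(3,3) exec_start@6 write@7
I6 mul r1: issue@7 deps=(1,1) exec_start@7 write@8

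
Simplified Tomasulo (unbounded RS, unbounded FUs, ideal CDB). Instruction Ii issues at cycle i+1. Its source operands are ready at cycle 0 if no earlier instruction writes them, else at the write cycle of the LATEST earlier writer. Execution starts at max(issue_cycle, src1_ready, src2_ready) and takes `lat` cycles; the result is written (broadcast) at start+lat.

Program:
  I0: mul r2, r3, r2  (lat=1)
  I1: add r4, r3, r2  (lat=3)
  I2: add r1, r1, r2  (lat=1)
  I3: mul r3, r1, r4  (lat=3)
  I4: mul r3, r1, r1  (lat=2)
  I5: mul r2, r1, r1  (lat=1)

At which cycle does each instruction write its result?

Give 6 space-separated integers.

I0 mul r2: issue@1 deps=(None,None) exec_start@1 write@2
I1 add r4: issue@2 deps=(None,0) exec_start@2 write@5
I2 add r1: issue@3 deps=(None,0) exec_start@3 write@4
I3 mul r3: issue@4 deps=(2,1) exec_start@5 write@8
I4 mul r3: issue@5 deps=(2,2) exec_start@5 write@7
I5 mul r2: issue@6 deps=(2,2) exec_start@6 write@7

Answer: 2 5 4 8 7 7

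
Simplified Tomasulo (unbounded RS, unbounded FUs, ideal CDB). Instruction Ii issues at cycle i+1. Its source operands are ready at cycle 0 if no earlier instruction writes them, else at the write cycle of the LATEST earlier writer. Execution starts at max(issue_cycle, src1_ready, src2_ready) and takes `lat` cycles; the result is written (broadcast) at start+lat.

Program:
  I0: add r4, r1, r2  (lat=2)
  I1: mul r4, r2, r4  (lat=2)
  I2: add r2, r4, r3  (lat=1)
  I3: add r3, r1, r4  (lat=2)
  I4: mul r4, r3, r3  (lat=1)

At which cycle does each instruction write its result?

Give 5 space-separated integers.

I0 add r4: issue@1 deps=(None,None) exec_start@1 write@3
I1 mul r4: issue@2 deps=(None,0) exec_start@3 write@5
I2 add r2: issue@3 deps=(1,None) exec_start@5 write@6
I3 add r3: issue@4 deps=(None,1) exec_start@5 write@7
I4 mul r4: issue@5 deps=(3,3) exec_start@7 write@8

Answer: 3 5 6 7 8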